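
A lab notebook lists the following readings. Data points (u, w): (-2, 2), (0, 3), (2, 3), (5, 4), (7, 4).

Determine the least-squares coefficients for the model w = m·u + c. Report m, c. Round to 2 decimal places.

The normal equations are: 82·m + 12·c = 50;  12·m + 5·c = 16.
(Σu·u = 82, Σu = 12, Σ1 = 5, Σu·w = 50, Σw = 16.)
Eliminating c: 5·(row 1) − 12·(row 2) gives 266·m = 5·50 − 12·16 = 58, so m = 29/133.
Then c = (16 − 12·(29/133))/5 = 356/133.

m = 0.22, c = 2.68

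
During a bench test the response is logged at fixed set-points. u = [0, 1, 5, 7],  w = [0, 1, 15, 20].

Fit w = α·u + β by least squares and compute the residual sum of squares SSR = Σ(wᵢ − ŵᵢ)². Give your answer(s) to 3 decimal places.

SSR = 2.733

Entries of AᵀA: Σu·u = 75, Σu = 13, Σ1 = 4.
Moment sums: Σu·w = 216, Σw = 36.
Eliminating β: 4·(row 1) − 13·(row 2) gives 131·α = 4·216 − 13·36 = 396, so α = 396/131.
Then β = (36 − 13·(396/131))/4 = -108/131.
Residuals: 108/131, -157/131, 93/131, -44/131; SSR = 358/131.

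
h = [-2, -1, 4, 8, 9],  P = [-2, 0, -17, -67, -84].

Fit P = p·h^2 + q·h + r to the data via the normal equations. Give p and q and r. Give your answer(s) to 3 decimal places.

p = -0.991, q = -0.514, r = 0.745

Forming MᵀM = [[10930, 1296, 166]; [1296, 166, 18]; [166, 18, 5]] and MᵀP = [-11372, -1356, -170]ᵀ gives MᵀM·[p, q, r]ᵀ = MᵀP.
Inverting the 3×3 Gram matrix, [p, q, r]ᵀ = [-15016/15155, -7788/15155, 1614/2165]ᵀ.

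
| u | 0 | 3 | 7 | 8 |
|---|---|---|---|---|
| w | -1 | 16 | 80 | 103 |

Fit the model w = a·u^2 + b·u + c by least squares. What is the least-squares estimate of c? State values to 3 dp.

The normal equations are: 6578·a + 882·b + 122·c = 10656;  882·a + 122·b + 18·c = 1432;  122·a + 18·b + 4·c = 198.
(Σu^2·u^2 = 6578, Σu^2·u = 882, Σu^2 = 122, Σu·u = 122, Σu = 18, Σ1 = 4, Σu^2·w = 10656, Σu·w = 1432, Σw = 198.)
Inverting the 3×3 Gram matrix, [a, b, c]ᵀ = [1143/781, 1022/781, -801/781]ᵀ.

c = -1.026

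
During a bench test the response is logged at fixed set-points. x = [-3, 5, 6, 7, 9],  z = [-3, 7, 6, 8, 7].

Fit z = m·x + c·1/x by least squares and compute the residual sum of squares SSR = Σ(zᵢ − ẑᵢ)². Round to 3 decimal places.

The normal equations are: 200·m + 5·c = 199;  5·m + (84001/396900)·c = 1676/315.
Eliminating c: (84001/396900)·(row 1) − 5·(row 2) gives (68777/3969)·m = (84001/396900)·199 − 5·(1676/315) = 6157399/396900, so m = 6157399/6877700.
Then c = ((1676/315) − 5·(6157399/6877700))/(84001/396900) = 274365/68777.
Residuals: 6984597/6877700, 2373921/1375540, -62736/1719425, 8000307/6877700, -10321191/6877700; SSR = 52381899/6877700.

SSR = 7.616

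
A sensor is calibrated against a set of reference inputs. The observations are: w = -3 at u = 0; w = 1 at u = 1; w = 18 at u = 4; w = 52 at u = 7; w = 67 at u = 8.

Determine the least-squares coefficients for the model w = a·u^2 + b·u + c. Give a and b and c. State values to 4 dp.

Setting ∂/∂a … = 0 gives: 6754·a + 920·b + 130·c = 7125;  920·a + 130·b + 20·c = 973;  130·a + 20·b + 5·c = 135.
(Σu^2·u^2 = 6754, Σu^2·u = 920, Σu^2 = 130, Σu·u = 130, Σu = 20, Σ1 = 5, Σu^2·w = 7125, Σu·w = 973, Σw = 135.)
Solving the 3×3 system (Gaussian elimination) gives a = 151/174, b = 7471/4350, c = -1764/725.

a = 0.8678, b = 1.7175, c = -2.4331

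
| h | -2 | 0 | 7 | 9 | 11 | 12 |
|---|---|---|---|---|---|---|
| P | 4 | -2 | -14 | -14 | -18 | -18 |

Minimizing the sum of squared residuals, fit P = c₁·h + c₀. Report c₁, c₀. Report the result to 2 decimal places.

XᵀX·[c₁, c₀]ᵀ = XᵀP reads: 399·c₁ + 37·c₀ = -646;  37·c₁ + 6·c₀ = -62.
(Σh·h = 399, Σh = 37, Σ1 = 6, Σh·P = -646, ΣP = -62.)
Determinant 399·6 − 37² = 1025.
c₁ = ((-646)·6 − 37·(-62))/1025 = -1582/1025; c₀ = (399·(-62) − 37·(-646))/1025 = -836/1025.

c₁ = -1.54, c₀ = -0.82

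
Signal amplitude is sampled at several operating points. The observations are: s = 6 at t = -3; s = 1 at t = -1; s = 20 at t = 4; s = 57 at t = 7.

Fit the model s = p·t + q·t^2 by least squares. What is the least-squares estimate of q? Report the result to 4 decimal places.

q = 1.0239

Sums needed: Σt·t = 75, Σt·t^2 = 379, Σt^2·t^2 = 2739.
For Mᵀs: Σt·s = 460, Σt^2·s = 3168.
Δ = 75·2739 − 379² = 61784.
p = (460·2739 − 379·3168)/61784 = 14817/15446; q = (75·3168 − 379·460)/61784 = 15815/15446.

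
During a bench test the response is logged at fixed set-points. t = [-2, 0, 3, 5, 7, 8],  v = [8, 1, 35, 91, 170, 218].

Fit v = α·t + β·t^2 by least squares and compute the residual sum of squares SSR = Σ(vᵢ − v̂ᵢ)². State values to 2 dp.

Normal-equation sums: Σt·t = 151, Σt·t^2 = 999, Σt^2·t^2 = 7219.
And Σt·v = 3478, Σt^2·v = 24904.
Determinant 151·7219 − 999² = 92068.
α = (3478·7219 − 999·24904)/92068 = 114293/46034; β = (151·24904 − 999·3478)/92068 = 142991/46034.
Residuals: 12447/23017, 1, -9304/23017, 21427/23017, 9585/23017, -15178/23017; SSR = 67456/23017.

SSR = 2.93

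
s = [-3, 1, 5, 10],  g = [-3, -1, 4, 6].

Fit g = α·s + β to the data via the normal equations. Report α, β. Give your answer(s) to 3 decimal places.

Normal-equation sums: Σs·s = 135, Σs = 13, Σ1 = 4.
And Σs·g = 88, Σg = 6.
Normal equations: [[135, 13]; [13, 4]]·[α, β]ᵀ = [88, 6]ᵀ.
det = 135·4 − 13² = 371.
α = (88·4 − 13·6)/371 = 274/371; β = (135·6 − 13·88)/371 = -334/371.

α = 0.739, β = -0.900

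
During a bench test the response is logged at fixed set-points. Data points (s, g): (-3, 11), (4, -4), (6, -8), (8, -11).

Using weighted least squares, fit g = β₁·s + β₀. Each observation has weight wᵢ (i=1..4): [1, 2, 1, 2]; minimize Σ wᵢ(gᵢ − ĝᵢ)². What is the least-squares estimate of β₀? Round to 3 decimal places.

β₀ = 4.527

Entries of AᵀWA: Σwᵢ·s·s = 205, Σwᵢ·s = 27, Σwᵢ·1 = 6.
For AᵀWg: Σwᵢ·s·g = -289, Σwᵢ·g = -27.
Eliminating β₀: 6·(row 1) − 27·(row 2) gives 501·β₁ = 6·(-289) − 27·(-27) = -1005, so β₁ = -335/167.
Then β₀ = ((-27) − 27·(-335/167))/6 = 756/167.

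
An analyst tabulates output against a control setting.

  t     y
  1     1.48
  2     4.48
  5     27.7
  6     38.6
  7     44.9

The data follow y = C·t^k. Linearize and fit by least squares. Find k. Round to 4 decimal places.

k = 1.8143

Let Y = ln y. Fitting Y = k·ln t + ln C by least squares:
Over the data: Σln t = 6.0403, Σ(ln t)² = 10.0677, Σln y = 12.6708, Σln t·ln y = 20.3339.
Normal system: [[10.0677, 6.0403]; [6.0403, 5]]·[k, ln C]ᵀ = [20.3339, 12.6708]ᵀ.
Solving (det = 13.8539): k = 1.81429, ln C = 0.34241.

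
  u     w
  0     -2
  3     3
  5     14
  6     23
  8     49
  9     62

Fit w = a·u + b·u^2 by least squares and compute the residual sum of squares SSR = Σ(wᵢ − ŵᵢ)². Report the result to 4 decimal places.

SSR = 7.1046

XᵀX·[a, b]ᵀ = Xᵀw reads: 215·a + 1609·b = 1167;  1609·a + 12659·b = 9363.
(Σu·u = 215, Σu·u^2 = 1609, Σu^2·u^2 = 12659, Σu·w = 1167, Σu^2·w = 9363.)
Eliminating b: 12659·(row 1) − 1609·(row 2) gives 132804·a = 12659·1167 − 1609·9363 = -292014, so a = -16223/7378.
Then b = (9363 − 1609·(-16223/7378))/12659 = 7519/7378.
Residuals: -2, 1566/3689, -1784/3689, -1826/3689, 5045/3689, -2798/3689; SSR = 26209/3689.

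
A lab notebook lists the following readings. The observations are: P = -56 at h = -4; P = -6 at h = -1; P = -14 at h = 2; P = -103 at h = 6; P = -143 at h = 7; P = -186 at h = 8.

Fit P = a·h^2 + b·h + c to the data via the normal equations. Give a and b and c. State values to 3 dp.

MᵀM·[a, b, c]ᵀ = MᵀP reads: 8066·a + 1014·b + 170·c = -23577;  1014·a + 170·b + 18·c = -2905;  170·a + 18·b + 6·c = -508.
Inverting the 3×3 Gram matrix, [a, b, c]ᵀ = [-276961/92180, 105929/92180, -6253/2095]ᵀ.

a = -3.005, b = 1.149, c = -2.985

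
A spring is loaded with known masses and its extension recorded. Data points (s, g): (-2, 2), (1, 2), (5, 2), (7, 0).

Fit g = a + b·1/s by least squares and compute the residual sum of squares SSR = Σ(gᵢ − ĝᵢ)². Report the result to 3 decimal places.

From the data, Σ1 = 4, Σ1/s = 59/70, Σ1/s·1/s = 6421/4900.
For Mᵀg: Σg = 6, Σ1/s·g = 7/5.
Eliminating b: (6421/4900)·(row 1) − (59/70)·(row 2) gives (22203/4900)·a = (6421/4900)·6 − (59/70)·(7/5) = 8186/1225, so a = 32744/22203.
Then b = ((7/5) − (59/70)·(32744/22203))/(6421/4900) = 2660/22203.
Residuals: 12992/22203, 9002/22203, 3710/7401, -33124/22203; SSR = 66248/22203.

SSR = 2.984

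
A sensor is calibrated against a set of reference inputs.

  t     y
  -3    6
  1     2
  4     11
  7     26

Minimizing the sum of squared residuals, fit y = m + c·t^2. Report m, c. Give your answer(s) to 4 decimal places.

m = 1.9330, c = 0.4969

Setting ∂/∂m … = 0 gives: 4·m + 75·c = 45;  75·m + 2739·c = 1506.
det = 4·2739 − 75² = 5331.
m = (45·2739 − 75·1506)/5331 = 3435/1777; c = (4·1506 − 75·45)/5331 = 883/1777.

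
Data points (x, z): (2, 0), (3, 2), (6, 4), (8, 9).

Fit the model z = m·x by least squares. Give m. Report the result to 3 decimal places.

Sums needed: Σx·x = 113.
For Aᵀz: Σx·z = 102.
AᵀA·[m]ᵀ = Aᵀz becomes [[113]]·[m]ᵀ = [102]ᵀ.
m = 102/113 = 0.902655.

m = 0.903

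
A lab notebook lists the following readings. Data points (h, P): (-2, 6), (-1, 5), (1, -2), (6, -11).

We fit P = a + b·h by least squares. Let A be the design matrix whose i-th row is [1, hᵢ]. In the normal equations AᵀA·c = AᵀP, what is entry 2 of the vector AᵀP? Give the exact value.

Entry 2 ↔ basis h, so (AᵀP)_{2} = Σᵢ (h)·Pᵢ = (-2)·(6) + (-1)·(5) + (1)·(-2) + (6)·(-11) = -85.

-85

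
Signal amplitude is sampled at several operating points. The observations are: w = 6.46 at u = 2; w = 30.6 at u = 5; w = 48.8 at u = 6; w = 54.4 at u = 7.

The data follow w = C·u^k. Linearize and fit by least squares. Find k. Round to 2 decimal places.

k = 1.75

With ln wᵢ as the transformed response and ln uᵢ as the regressor:
Sums: Σln u = 6.0403, Σ(ln u)² = 10.0677, Σln w = 13.1707, Σln u·ln w = 21.5415.
Normal system: [[10.0677, 6.0403]; [6.0403, 4]]·[k, ln C]ᵀ = [21.5415, 13.1707]ᵀ.
Solving (det = 3.7862): k = 1.74620, ln C = 0.65580.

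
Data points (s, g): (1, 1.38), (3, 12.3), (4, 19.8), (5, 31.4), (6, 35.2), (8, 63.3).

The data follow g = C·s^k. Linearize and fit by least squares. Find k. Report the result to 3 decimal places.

With ln gᵢ as the transformed response and ln sᵢ as the regressor:
Sums: Σln s = 7.9655, Σ(ln s)² = 13.2535, Σln g = 16.9731, Σln s·ln g = 27.4494.
Normal system: [[13.2535, 7.9655]; [7.9655, 6]]·[k, ln C]ᵀ = [27.4494, 16.9731]ᵀ.
Slope k = (n·Σln s·ln g − Σln s·Σln g)/(n·Σ(ln s)² − (Σln s)²) = (6·27.4494 − 7.9655·16.9731)/16.0713 = 1.83533; ln C = (Σln g − k·Σln s)/n = 0.39228.

k = 1.835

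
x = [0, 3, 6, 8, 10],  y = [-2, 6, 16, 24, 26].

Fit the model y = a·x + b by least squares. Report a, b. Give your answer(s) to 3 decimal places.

Normal-equation sums: Σx·x = 209, Σx = 27, Σ1 = 5.
For Mᵀy: Σx·y = 566, Σy = 70.
MᵀM·[a, b]ᵀ = Mᵀy becomes [[209, 27]; [27, 5]]·[a, b]ᵀ = [566, 70]ᵀ.
Eliminating b: 5·(row 1) − 27·(row 2) gives 316·a = 5·566 − 27·70 = 940, so a = 235/79.
Then b = (70 − 27·(235/79))/5 = -163/79.

a = 2.975, b = -2.063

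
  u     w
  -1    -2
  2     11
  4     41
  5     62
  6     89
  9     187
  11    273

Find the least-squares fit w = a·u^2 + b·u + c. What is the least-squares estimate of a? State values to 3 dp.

a = 2.027

With design matrix X, XᵀX = [[23396, 2472, 284]; [2472, 284, 36]; [284, 36, 7]] and Xᵀw = [53632, 5718, 661]ᵀ.
Inverting the 3×3 Gram matrix, [a, b, c]ᵀ = [133750/65981, 358155/131962, -116907/65981]ᵀ.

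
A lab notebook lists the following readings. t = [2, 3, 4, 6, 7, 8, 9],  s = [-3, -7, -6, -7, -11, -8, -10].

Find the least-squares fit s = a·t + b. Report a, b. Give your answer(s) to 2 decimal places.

Entries of XᵀX: Σt·t = 259, Σt = 39, Σ1 = 7.
And Σt·s = -324, Σs = -52.
XᵀX·[a, b]ᵀ = Xᵀs becomes [[259, 39]; [39, 7]]·[a, b]ᵀ = [-324, -52]ᵀ.
Determinant 259·7 − 39² = 292.
a = ((-324)·7 − 39·(-52))/292 = -60/73; b = (259·(-52) − 39·(-324))/292 = -208/73.

a = -0.82, b = -2.85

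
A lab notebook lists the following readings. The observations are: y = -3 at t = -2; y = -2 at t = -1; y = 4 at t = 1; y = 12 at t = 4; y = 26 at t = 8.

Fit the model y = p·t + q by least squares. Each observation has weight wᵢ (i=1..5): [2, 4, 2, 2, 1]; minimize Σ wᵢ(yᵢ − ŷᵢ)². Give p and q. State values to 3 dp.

p = 2.894, q = 1.369

Forming AᵀWA = [[110, 10]; [10, 11]] and AᵀWy = [332, 44]ᵀ gives AᵀWA·[p, q]ᵀ = AᵀWy.
Eliminating q: 11·(row 1) − 10·(row 2) gives 1110·p = 11·332 − 10·44 = 3212, so p = 1606/555.
Then q = (44 − 10·(1606/555))/11 = 152/111.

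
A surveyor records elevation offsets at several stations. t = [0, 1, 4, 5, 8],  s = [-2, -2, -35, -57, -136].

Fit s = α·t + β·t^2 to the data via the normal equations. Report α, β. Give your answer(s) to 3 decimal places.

With design matrix M, MᵀM = [[106, 702]; [702, 4978]] and Mᵀs = [-1515, -10691]ᵀ.
det = 106·4978 − 702² = 34864.
α = ((-1515)·4978 − 702·(-10691))/34864 = -9147/8716; β = (106·(-10691) − 702·(-1515))/34864 = -17429/8716.

α = -1.049, β = -2.000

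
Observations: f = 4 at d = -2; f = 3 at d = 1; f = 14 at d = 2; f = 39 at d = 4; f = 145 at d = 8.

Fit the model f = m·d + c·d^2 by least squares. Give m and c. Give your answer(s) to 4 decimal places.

m = 1.9819, c = 2.0149

From the data, Σd·d = 89, Σd·d^2 = 577, Σd^2·d^2 = 4385.
Moment sums: Σd·f = 1339, Σd^2·f = 9979.
Normal equations: [[89, 577]; [577, 4385]]·[m, c]ᵀ = [1339, 9979]ᵀ.
det = 89·4385 − 577² = 57336.
m = (1339·4385 − 577·9979)/57336 = 14204/7167; c = (89·9979 − 577·1339)/57336 = 14441/7167.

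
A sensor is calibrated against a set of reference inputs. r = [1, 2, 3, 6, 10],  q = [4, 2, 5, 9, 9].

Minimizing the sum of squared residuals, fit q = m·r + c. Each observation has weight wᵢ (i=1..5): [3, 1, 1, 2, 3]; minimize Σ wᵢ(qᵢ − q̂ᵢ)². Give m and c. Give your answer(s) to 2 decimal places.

m = 0.64, c = 3.18

AᵀWA·[m, c]ᵀ = AᵀWq reads: 388·m + 50·c = 409;  50·m + 10·c = 64.
Δ = 388·10 − 50² = 1380.
m = (409·10 − 50·64)/1380 = 89/138; c = (388·64 − 50·409)/1380 = 2191/690.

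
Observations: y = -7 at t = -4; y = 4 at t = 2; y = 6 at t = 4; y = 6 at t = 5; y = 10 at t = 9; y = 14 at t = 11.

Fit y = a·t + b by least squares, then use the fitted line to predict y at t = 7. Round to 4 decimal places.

With design matrix M, MᵀM = [[263, 27]; [27, 6]] and Mᵀy = [334, 33]ᵀ.
Eliminating b: 6·(row 1) − 27·(row 2) gives 849·a = 6·334 − 27·33 = 1113, so a = 371/283.
Then b = (33 − 27·(371/283))/6 = -113/283.
At t = 7: ŷ = (371/283)·(7) + (-113/283)·(1) = 2484/283.

ŷ = 8.7774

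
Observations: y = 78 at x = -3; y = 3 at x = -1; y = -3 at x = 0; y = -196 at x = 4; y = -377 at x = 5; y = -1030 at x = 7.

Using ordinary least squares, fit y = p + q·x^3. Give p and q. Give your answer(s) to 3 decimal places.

p = -2.451, q = -2.997

The normal equations are: 6·p + 504·q = -1525;  504·p + 138100·q = -415068.
(Σ1 = 6, Σx^3 = 504, Σx^3·x^3 = 138100, Σy = -1525, Σx^3·y = -415068.)
det = 6·138100 − 504² = 574584.
p = ((-1525)·138100 − 504·(-415068))/574584 = -352057/143646; q = (6·(-415068) − 504·(-1525))/574584 = -71742/23941.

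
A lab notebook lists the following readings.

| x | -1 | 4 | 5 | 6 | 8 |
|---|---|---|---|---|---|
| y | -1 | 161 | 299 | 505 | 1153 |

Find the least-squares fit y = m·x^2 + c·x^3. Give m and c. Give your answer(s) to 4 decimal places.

The normal system AᵀA·[m, c]ᵀ = Aᵀy is [[6274, 44692]; [44692, 328522]]·[m, c]ᵀ = [102022, 747096]ᵀ.
Δ = 6274·328522 − 44692² = 63772164.
m = (102022·328522 − 44692·747096)/63772164 = 31814263/15943041; c = (6274·747096 − 44692·102022)/63772164 = 31928270/15943041.

m = 1.9955, c = 2.0026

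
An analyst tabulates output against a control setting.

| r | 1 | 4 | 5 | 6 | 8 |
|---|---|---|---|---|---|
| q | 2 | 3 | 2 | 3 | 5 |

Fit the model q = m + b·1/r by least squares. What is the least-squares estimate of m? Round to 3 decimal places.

m = 3.614

With design matrix A, AᵀA = [[5, 209/120]; [209/120, 16501/14400]] and Aᵀq = [15, 171/40]ᵀ.
Δ = 5·(16501/14400) − (209/120)² = 4853/1800.
m = (15·(16501/14400) − (209/120)·(171/40))/(4853/1800) = 70149/19412; b = (5·(171/40) − (209/120)·15)/(4853/1800) = -8550/4853.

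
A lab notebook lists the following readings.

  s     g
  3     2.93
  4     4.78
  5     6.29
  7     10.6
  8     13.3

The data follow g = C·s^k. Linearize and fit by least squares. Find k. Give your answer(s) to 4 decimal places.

k = 1.5155

Taking logs, ln g = k·ln s + ln C, so regress ln g on ln s.
AᵀA = [[13.8297, 8.1197]; [8.1197, 5]], rhs = [16.2846, 9.4270]ᵀ  (here Σln s = 8.1197, Σ(ln s)² = 13.8297, Σln g = 9.4270, Σln s·ln g = 16.2846).
Slope k = (n·Σln s·ln g − Σln s·Σln g)/(n·Σ(ln s)² − (Σln s)²) = (5·16.2846 − 8.1197·9.4270)/3.2190 = 1.51550; ln C = (Σln g − k·Σln s)/n = -0.57568.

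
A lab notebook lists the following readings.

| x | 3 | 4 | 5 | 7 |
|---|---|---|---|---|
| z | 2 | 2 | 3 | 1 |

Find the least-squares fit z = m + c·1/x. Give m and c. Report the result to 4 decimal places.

m = 1.3236, c = 2.9211

From the data, Σ1 = 4, Σ1/x = 389/420, Σ1/x·1/x = 41281/176400.
Moment sums: Σz = 8, Σ1/x·z = 401/210.
Determinant 4·(41281/176400) − (389/420)² = 4601/58800.
m = (8·(41281/176400) − (389/420)·(401/210))/(4601/58800) = 6090/4601; c = (4·(401/210) − (389/420)·8)/(4601/58800) = 13440/4601.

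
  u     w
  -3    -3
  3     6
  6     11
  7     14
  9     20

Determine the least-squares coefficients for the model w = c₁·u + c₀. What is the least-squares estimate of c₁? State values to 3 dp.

Normal-equation sums: Σu·u = 184, Σu = 22, Σ1 = 5.
Moment sums: Σu·w = 371, Σw = 48.
AᵀA·[c₁, c₀]ᵀ = Aᵀw becomes [[184, 22]; [22, 5]]·[c₁, c₀]ᵀ = [371, 48]ᵀ.
Eliminating c₀: 5·(row 1) − 22·(row 2) gives 436·c₁ = 5·371 − 22·48 = 799, so c₁ = 799/436.
Then c₀ = (48 − 22·(799/436))/5 = 335/218.

c₁ = 1.833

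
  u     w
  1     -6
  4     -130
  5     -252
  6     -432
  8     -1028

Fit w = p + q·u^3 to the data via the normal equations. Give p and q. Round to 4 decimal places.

The normal system AᵀA·[p, q]ᵀ = Aᵀw is [[5, 918]; [918, 328522]]·[p, q]ᵀ = [-1848, -659474]ᵀ.
Determinant 5·328522 − 918² = 799886.
p = ((-1848)·328522 − 918·(-659474))/799886 = -855762/399943; q = (5·(-659474) − 918·(-1848))/799886 = -800453/399943.

p = -2.1397, q = -2.0014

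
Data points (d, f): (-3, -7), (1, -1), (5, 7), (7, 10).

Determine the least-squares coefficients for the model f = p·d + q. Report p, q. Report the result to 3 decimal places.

p = 1.737, q = -2.093

Entries of MᵀM: Σd·d = 84, Σd = 10, Σ1 = 4.
For Mᵀf: Σd·f = 125, Σf = 9.
Eliminating q: 4·(row 1) − 10·(row 2) gives 236·p = 4·125 − 10·9 = 410, so p = 205/118.
Then q = (9 − 10·(205/118))/4 = -247/118.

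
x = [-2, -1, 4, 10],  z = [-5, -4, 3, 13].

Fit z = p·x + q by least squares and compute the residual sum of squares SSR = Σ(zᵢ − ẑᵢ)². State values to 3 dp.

The normal equations are: 121·p + 11·q = 156;  11·p + 4·q = 7.
(Σx·x = 121, Σx = 11, Σ1 = 4, Σx·z = 156, Σz = 7.)
Δ = 121·4 − 11² = 363.
p = (156·4 − 11·7)/363 = 547/363; q = (121·7 − 11·156)/363 = -79/33.
Residuals: 148/363, -12/121, -230/363, 118/363; SSR = 248/363.

SSR = 0.683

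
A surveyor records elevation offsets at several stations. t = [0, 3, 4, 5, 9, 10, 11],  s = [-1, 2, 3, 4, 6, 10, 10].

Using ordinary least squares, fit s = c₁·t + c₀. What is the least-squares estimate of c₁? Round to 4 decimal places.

From the data, Σt·t = 352, Σt = 42, Σ1 = 7.
And Σt·s = 302, Σs = 34.
So MᵀM·[c₁, c₀]ᵀ = Mᵀs: [[352, 42]; [42, 7]]·[c₁, c₀]ᵀ = [302, 34]ᵀ.
Eliminating c₀: 7·(row 1) − 42·(row 2) gives 700·c₁ = 7·302 − 42·34 = 686, so c₁ = 49/50.
Then c₀ = (34 − 42·(49/50))/7 = -179/175.

c₁ = 0.9800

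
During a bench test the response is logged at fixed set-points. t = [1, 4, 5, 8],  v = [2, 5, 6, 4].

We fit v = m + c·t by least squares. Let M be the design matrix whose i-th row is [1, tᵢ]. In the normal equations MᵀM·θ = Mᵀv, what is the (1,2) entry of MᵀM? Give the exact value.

18

Row 1 ↔ basis 1, column 2 ↔ basis t, so (MᵀM)_{1,2} = Σᵢ t = (1)·(1) + (1)·(4) + (1)·(5) + (1)·(8) = 18.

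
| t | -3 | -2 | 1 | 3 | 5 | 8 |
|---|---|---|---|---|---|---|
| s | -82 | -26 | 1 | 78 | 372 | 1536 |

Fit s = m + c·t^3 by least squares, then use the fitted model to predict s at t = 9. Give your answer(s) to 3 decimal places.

ŝ = 2187.333

Sums needed: Σ1 = 6, Σt^3 = 630, Σt^3·t^3 = 279292.
Right-hand side: Σs = 1879, Σt^3·s = 837461.
Normal equations: [[6, 630]; [630, 279292]]·[m, c]ᵀ = [1879, 837461]ᵀ.
Eliminating c: 279292·(row 1) − 630·(row 2) gives 1278852·m = 279292·1879 − 630·837461 = -2810762, so m = -1405381/639426.
Then c = (837461 − 630·(-1405381/639426))/279292 = 320083/106571.
At t = 9: ŝ = (-1405381/639426)·(1) + (320083/106571)·(729) = 1398637661/639426.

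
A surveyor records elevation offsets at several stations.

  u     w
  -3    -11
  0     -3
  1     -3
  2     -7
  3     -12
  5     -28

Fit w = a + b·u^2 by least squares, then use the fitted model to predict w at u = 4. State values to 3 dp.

Setting ∂/∂a … = 0 gives: 6·a + 48·b = -64;  48·a + 804·b = -938.
Determinant 6·804 − 48² = 2520.
a = ((-64)·804 − 48·(-938))/2520 = -268/105; b = (6·(-938) − 48·(-64))/2520 = -71/70.
At u = 4: ŵ = (-268/105)·(1) + (-71/70)·(16) = -1972/105.

ŵ = -18.781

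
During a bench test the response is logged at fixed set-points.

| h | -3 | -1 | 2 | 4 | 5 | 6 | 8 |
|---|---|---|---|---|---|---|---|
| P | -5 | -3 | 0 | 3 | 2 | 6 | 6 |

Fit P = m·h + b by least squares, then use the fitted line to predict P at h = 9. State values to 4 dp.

P̂ = 7.6118

Sums needed: Σh·h = 155, Σh = 21, Σ1 = 7.
Right-hand side: Σh·P = 124, ΣP = 9.
det = 155·7 − 21² = 644.
m = (124·7 − 21·9)/644 = 97/92; b = (155·9 − 21·124)/644 = -1209/644.
At h = 9: P̂ = (97/92)·(9) + (-1209/644)·(1) = 2451/322.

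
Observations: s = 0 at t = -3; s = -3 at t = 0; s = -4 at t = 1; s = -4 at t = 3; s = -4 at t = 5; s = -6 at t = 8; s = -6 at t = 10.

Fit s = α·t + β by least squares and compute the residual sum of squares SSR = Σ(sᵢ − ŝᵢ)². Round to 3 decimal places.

Compute the Gram sums: Σt·t = 208, Σt = 24, Σ1 = 7.
Moment sums: Σt·s = -144, Σs = -27.
AᵀA·[α, β]ᵀ = Aᵀs becomes [[208, 24]; [24, 7]]·[α, β]ᵀ = [-144, -27]ᵀ.
det = 208·7 − 24² = 880.
α = ((-144)·7 − 24·(-27))/880 = -9/22; β = (208·(-27) − 24·(-144))/880 = -27/11.
Residuals: 27/22, -6/11, -25/22, -7/22, 1/2, -3/11, 6/11; SSR = 42/11.

SSR = 3.818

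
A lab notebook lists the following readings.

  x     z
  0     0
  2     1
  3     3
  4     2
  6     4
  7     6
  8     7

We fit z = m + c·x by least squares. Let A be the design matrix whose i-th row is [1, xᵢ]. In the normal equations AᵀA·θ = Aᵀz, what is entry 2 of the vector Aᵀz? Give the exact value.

Entry 2 ↔ basis x, so (Aᵀz)_{2} = Σᵢ (x)·zᵢ = (0)·(0) + (2)·(1) + (3)·(3) + (4)·(2) + (6)·(4) + (7)·(6) + (8)·(7) = 141.

141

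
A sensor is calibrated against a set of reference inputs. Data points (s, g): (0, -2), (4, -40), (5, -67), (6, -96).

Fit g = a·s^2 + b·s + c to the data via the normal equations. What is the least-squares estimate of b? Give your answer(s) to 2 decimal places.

b = 2.37

Setting ∂/∂a … = 0 gives: 2177·a + 405·b + 77·c = -5771;  405·a + 77·b + 15·c = -1071;  77·a + 15·b + 4·c = -205.
(Σs^2·s^2 = 2177, Σs^2·s = 405, Σs^2 = 77, Σs·s = 77, Σs = 15, Σ1 = 4, Σs^2·g = -5771, Σs·g = -1071, Σg = -205.)
Solving the 3×3 system (Gaussian elimination) gives a = -2727/902, b = 2139/902, c = -877/451.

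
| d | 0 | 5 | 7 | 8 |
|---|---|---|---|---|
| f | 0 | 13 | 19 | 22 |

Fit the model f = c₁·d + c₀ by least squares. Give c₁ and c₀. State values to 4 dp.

c₁ = 2.7368, c₀ = -0.1842

Entries of AᵀA: Σd·d = 138, Σd = 20, Σ1 = 4.
For Aᵀf: Σd·f = 374, Σf = 54.
So AᵀA·[c₁, c₀]ᵀ = Aᵀf: [[138, 20]; [20, 4]]·[c₁, c₀]ᵀ = [374, 54]ᵀ.
Determinant 138·4 − 20² = 152.
c₁ = (374·4 − 20·54)/152 = 52/19; c₀ = (138·54 − 20·374)/152 = -7/38.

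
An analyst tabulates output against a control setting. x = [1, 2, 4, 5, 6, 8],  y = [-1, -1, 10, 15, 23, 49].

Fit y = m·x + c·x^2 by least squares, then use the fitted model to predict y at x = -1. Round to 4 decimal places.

Entries of MᵀM: Σx·x = 146, Σx·x^2 = 926, Σx^2·x^2 = 6290.
Right-hand side: Σx·y = 642, Σx^2·y = 4494.
Eliminating c: 6290·(row 1) − 926·(row 2) gives 60864·m = 6290·642 − 926·4494 = -123264, so m = -642/317.
Then c = (4494 − 926·(-642/317))/6290 = 321/317.
At x = -1: ŷ = (-642/317)·(-1) + (321/317)·(1) = 963/317.

ŷ = 3.0379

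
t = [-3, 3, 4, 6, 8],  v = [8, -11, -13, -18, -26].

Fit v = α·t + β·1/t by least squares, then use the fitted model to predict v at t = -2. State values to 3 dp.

With design matrix M, MᵀM = [[134, 5]; [5, 21/64]] and Mᵀv = [-425, -95/6]ᵀ.
det = 134·(21/64) − 5² = 607/32.
α = ((-425)·(21/64) − 5·(-95/6))/(607/32) = -11575/3642; β = (134·(-95/6) − 5·(-425))/(607/32) = 320/1821.
At t = -2: v̂ = (-11575/3642)·(-2) + (320/1821)·(-1/2) = 3805/607.

v̂ = 6.269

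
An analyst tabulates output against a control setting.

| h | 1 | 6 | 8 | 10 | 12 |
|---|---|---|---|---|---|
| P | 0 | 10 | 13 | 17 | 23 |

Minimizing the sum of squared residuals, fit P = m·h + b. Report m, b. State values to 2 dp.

Entries of AᵀA: Σh·h = 345, Σh = 37, Σ1 = 5.
And Σh·P = 610, ΣP = 63.
Normal equations: [[345, 37]; [37, 5]]·[m, b]ᵀ = [610, 63]ᵀ.
Eliminating b: 5·(row 1) − 37·(row 2) gives 356·m = 5·610 − 37·63 = 719, so m = 719/356.
Then b = (63 − 37·(719/356))/5 = -835/356.

m = 2.02, b = -2.35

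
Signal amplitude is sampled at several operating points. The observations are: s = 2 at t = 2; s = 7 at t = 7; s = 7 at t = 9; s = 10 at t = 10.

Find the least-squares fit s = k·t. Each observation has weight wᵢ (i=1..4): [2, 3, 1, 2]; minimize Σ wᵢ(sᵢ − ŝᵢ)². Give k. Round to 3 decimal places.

MᵀWM·[k]ᵀ = MᵀWs reads: 436·k = 418.
Hence k = 418 / 436 ≈ 0.958716.

k = 0.959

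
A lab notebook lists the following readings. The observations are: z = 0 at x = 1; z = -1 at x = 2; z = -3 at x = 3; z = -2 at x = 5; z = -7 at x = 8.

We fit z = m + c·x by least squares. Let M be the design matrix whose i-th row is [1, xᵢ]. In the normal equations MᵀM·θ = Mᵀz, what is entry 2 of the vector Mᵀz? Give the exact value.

Entry 2 ↔ basis x, so (Mᵀz)_{2} = Σᵢ (x)·zᵢ = (1)·(0) + (2)·(-1) + (3)·(-3) + (5)·(-2) + (8)·(-7) = -77.

-77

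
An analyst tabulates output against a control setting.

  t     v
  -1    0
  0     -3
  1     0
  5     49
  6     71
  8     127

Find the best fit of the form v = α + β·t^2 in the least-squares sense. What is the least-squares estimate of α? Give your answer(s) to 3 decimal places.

Normal-equation sums: Σ1 = 6, Σt^2 = 127, Σt^2·t^2 = 6019.
Moment sums: Σv = 244, Σt^2·v = 11909.
So AᵀA·[α, β]ᵀ = Aᵀv: [[6, 127]; [127, 6019]]·[α, β]ᵀ = [244, 11909]ᵀ.
Eliminating β: 6019·(row 1) − 127·(row 2) gives 19985·α = 6019·244 − 127·11909 = -43807, so α = -43807/19985.
Then β = (11909 − 127·(-43807/19985))/6019 = 40466/19985.

α = -2.192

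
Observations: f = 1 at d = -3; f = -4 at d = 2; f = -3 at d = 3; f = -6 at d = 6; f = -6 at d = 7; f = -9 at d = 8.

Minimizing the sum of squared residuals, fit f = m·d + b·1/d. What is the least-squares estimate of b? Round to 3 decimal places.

b = -1.077

Entries of AᵀA: Σd·d = 171, Σd·1/d = 6, Σ1/d·1/d = 1681/3136.
For Aᵀf: Σd·f = -170, Σ1/d·f = -1061/168.
Normal equations: [[171, 6]; [6, 1681/3136]]·[m, b]ᵀ = [-170, -1061/168]ᵀ.
Determinant 171·(1681/3136) − 6² = 174555/3136.
m = ((-170)·(1681/3136) − 6·(-1061/168))/(174555/3136) = -55646/58185; b = (171·(-1061/168) − 6·(-170))/(174555/3136) = -20888/19395.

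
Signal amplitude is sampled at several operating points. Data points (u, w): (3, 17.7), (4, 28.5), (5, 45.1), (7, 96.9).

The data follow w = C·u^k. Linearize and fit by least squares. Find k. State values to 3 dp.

k = 2.016

Let Y = ln w. Fitting Y = k·ln u + ln C by least squares:
Σln u = 6.0403, Σ(ln u)² = 9.5056, Σln w = 14.6060, Σln u·ln w = 22.8310.
Equations: 9.5056·k + 6.0403·ln C = 22.8310;  6.0403·k + 4·ln C = 14.6060.
Solving (det = 1.5378): k = 2.01582, ln C = 0.60749.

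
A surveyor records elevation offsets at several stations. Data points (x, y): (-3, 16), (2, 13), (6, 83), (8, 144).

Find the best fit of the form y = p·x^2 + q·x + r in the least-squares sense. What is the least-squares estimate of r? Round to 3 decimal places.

Compute the Gram sums: Σx^2·x^2 = 5489, Σx^2·x = 709, Σx^2 = 113, Σx·x = 113, Σx = 13, Σ1 = 4.
And Σx^2·y = 12400, Σx·y = 1628, Σy = 256.
Normal equations: [[5489, 709, 113]; [709, 113, 13]; [113, 13, 4]]·[p, q, r]ᵀ = [12400, 1628, 256]ᵀ.
Inverting the 3×3 Gram matrix, [p, q, r]ᵀ = [31201/15234, 20683/15234, 4388/2539]ᵀ.

r = 1.728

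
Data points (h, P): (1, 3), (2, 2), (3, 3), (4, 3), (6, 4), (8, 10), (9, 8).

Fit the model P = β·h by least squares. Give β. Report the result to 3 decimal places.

β = 0.967

Forming MᵀM = [[211]] and MᵀP = [204]ᵀ gives MᵀM·[β]ᵀ = MᵀP.
Hence β = 204 / 211 ≈ 0.966825.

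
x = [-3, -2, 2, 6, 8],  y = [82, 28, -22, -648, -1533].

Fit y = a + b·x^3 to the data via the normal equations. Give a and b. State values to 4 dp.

The normal equations are: 5·a + 701·b = -2093;  701·a + 309657·b = -927478.
Eliminating b: 309657·(row 1) − 701·(row 2) gives 1056884·a = 309657·(-2093) − 701·(-927478) = 2049977, so a = 2049977/1056884.
Then b = ((-927478) − 701·(2049977/1056884))/309657 = -3170197/1056884.

a = 1.9396, b = -2.9996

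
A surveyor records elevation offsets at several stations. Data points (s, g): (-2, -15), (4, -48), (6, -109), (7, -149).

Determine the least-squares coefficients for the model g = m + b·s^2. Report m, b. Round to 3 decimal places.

Sums needed: Σ1 = 4, Σs^2 = 105, Σs^2·s^2 = 3969.
For Xᵀg: Σg = -321, Σs^2·g = -12053.
XᵀX·[m, b]ᵀ = Xᵀg becomes [[4, 105]; [105, 3969]]·[m, b]ᵀ = [-321, -12053]ᵀ.
Determinant 4·3969 − 105² = 4851.
m = ((-321)·3969 − 105·(-12053))/4851 = -404/231; b = (4·(-12053) − 105·(-321))/4851 = -14507/4851.

m = -1.749, b = -2.991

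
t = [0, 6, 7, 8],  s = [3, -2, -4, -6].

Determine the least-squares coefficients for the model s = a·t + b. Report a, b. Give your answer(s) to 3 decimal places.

a = -1.052, b = 3.271

Setting ∂/∂a … = 0 gives: 149·a + 21·b = -88;  21·a + 4·b = -9.
(Σt·t = 149, Σt = 21, Σ1 = 4, Σt·s = -88, Σs = -9.)
Eliminating b: 4·(row 1) − 21·(row 2) gives 155·a = 4·(-88) − 21·(-9) = -163, so a = -163/155.
Then b = ((-9) − 21·(-163/155))/4 = 507/155.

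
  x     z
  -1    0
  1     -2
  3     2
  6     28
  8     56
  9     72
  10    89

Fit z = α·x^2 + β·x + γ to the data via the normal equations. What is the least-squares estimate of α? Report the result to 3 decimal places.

Compute the Gram sums: Σx^2·x^2 = 22036, Σx^2·x = 2484, Σx^2 = 292, Σx·x = 292, Σx = 36, Σ1 = 7.
For Mᵀz: Σx^2·z = 19340, Σx·z = 2158, Σz = 245.
MᵀM·[α, β, γ]ᵀ = Mᵀz becomes [[22036, 2484, 292]; [2484, 292, 36]; [292, 36, 7]]·[α, β, γ]ᵀ = [19340, 2158, 245]ᵀ.
Inverting the 3×3 Gram matrix, [α, β, γ]ᵀ = [26963/25736, -31579/25736, -7697/3217]ᵀ.

α = 1.048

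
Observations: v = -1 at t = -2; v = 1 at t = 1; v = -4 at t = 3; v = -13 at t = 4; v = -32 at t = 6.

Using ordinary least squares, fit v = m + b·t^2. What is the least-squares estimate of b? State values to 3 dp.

b = -0.966

Sums needed: Σ1 = 5, Σt^2 = 66, Σt^2·t^2 = 1650.
Moment sums: Σv = -49, Σt^2·v = -1399.
Normal equations: [[5, 66]; [66, 1650]]·[m, b]ᵀ = [-49, -1399]ᵀ.
det = 5·1650 − 66² = 3894.
m = ((-49)·1650 − 66·(-1399))/3894 = 174/59; b = (5·(-1399) − 66·(-49))/3894 = -3761/3894.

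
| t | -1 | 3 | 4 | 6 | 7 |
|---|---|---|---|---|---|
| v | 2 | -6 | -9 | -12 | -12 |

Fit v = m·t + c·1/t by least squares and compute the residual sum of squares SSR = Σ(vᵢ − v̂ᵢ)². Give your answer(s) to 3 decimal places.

With design matrix X, XᵀX = [[111, 5]; [5, 8621/7056]] and Xᵀv = [-212, -279/28]ᵀ.
Δ = 111·(8621/7056) − 5² = 260177/2352.
m = ((-212)·(8621/7056) − 5·(-279/28))/(260177/2352) = -1476112/780531; c = (111·(-279/28) − 5·(-212))/(260177/2352) = -108276/260177.
Residuals: -4526/14727, -48858/260177, -1039124/780531, -151854/260177, 1012816/780531; SSR = 3064756/780531.

SSR = 3.927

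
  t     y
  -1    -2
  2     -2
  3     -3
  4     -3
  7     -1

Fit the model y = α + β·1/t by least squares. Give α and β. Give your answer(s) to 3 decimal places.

Sums needed: Σ1 = 5, Σ1/t = 19/84, Σ1/t·1/t = 10189/7056.
And Σy = -11, Σ1/t·y = -25/28.
Normal equations: [[5, 19/84]; [19/84, 10189/7056]]·[α, β]ᵀ = [-11, -25/28]ᵀ.
Determinant 5·(10189/7056) − (19/84)² = 6323/882.
α = ((-11)·(10189/7056) − (19/84)·(-25/28))/(6323/882) = -55327/25292; β = (5·(-25/28) − (19/84)·(-11))/(6323/882) = -1743/6323.

α = -2.188, β = -0.276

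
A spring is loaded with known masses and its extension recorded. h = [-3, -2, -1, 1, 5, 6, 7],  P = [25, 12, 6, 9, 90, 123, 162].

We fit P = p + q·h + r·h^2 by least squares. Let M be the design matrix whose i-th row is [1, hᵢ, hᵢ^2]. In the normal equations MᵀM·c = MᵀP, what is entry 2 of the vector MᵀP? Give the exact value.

Entry 2 ↔ basis h, so (MᵀP)_{2} = Σᵢ (h)·Pᵢ = (-3)·(25) + (-2)·(12) + (-1)·(6) + (1)·(9) + (5)·(90) + (6)·(123) + (7)·(162) = 2226.

2226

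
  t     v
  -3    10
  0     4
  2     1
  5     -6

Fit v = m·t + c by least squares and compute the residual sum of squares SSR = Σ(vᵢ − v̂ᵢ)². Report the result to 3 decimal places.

Forming MᵀM = [[38, 4]; [4, 4]] and Mᵀv = [-58, 9]ᵀ gives MᵀM·[m, c]ᵀ = Mᵀv.
Eliminating c: 4·(row 1) − 4·(row 2) gives 136·m = 4·(-58) − 4·9 = -268, so m = -67/34.
Then c = (9 − 4·(-67/34))/4 = 287/68.
Residuals: -9/68, -15/68, 49/68, -25/68; SSR = 49/68.

SSR = 0.721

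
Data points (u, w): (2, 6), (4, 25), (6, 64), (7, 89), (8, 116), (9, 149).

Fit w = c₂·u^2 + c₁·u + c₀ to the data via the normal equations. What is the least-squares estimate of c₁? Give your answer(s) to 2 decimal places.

c₁ = -1.63

Normal-equation sums: Σu^2·u^2 = 14626, Σu^2·u = 1872, Σu^2 = 250, Σu·u = 250, Σu = 36, Σ1 = 6.
For Mᵀw: Σu^2·w = 26582, Σu·w = 3388, Σw = 449.
So MᵀM·[c₂, c₁, c₀]ᵀ = Mᵀw: [[14626, 1872, 250]; [1872, 250, 36]; [250, 36, 6]]·[c₂, c₁, c₀]ᵀ = [26582, 3388, 449]ᵀ.
Solving the 3×3 system (Gaussian elimination) gives c₂ = 2861/1420, c₁ = -1159/710, c₀ = 963/1420.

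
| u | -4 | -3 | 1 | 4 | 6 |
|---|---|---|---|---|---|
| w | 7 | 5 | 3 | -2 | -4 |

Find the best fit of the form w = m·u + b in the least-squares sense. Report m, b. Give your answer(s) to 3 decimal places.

m = -1.059, b = 2.647

Forming AᵀA = [[78, 4]; [4, 5]] and Aᵀw = [-72, 9]ᵀ gives AᵀA·[m, b]ᵀ = Aᵀw.
Eliminating b: 5·(row 1) − 4·(row 2) gives 374·m = 5·(-72) − 4·9 = -396, so m = -18/17.
Then b = (9 − 4·(-18/17))/5 = 45/17.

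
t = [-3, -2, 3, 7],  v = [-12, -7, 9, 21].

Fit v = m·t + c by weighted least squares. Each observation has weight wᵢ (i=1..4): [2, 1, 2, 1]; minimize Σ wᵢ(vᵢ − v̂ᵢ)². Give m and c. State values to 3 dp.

Normal-equation sums: Σwᵢ·t·t = 89, Σwᵢ·t = 5, Σwᵢ·1 = 6.
For MᵀWv: Σwᵢ·t·v = 287, Σwᵢ·v = 8.
Normal equations: [[89, 5]; [5, 6]]·[m, c]ᵀ = [287, 8]ᵀ.
det = 89·6 − 5² = 509.
m = (287·6 − 5·8)/509 = 1682/509; c = (89·8 − 5·287)/509 = -723/509.

m = 3.305, c = -1.420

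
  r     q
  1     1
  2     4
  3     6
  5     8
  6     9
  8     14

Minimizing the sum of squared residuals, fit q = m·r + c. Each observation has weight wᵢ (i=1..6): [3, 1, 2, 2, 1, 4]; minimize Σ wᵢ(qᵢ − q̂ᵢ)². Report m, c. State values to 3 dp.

The normal equations are: 367·m + 59·c = 629;  59·m + 13·c = 100.
(Σwᵢ·r·r = 367, Σwᵢ·r = 59, Σwᵢ·1 = 13, Σwᵢ·r·q = 629, Σwᵢ·q = 100.)
Determinant 367·13 − 59² = 1290.
m = (629·13 − 59·100)/1290 = 759/430; c = (367·100 − 59·629)/1290 = -137/430.

m = 1.765, c = -0.319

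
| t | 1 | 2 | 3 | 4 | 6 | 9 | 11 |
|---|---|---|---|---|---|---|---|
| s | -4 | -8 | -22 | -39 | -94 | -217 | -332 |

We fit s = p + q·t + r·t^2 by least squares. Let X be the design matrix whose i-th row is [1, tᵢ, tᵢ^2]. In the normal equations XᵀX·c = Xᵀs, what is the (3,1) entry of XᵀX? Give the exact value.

268

Row 3 ↔ basis t^2, column 1 ↔ basis 1, so (XᵀX)_{3,1} = Σᵢ t^2 = (1)·(1) + (4)·(1) + (9)·(1) + (16)·(1) + (36)·(1) + (81)·(1) + (121)·(1) = 268.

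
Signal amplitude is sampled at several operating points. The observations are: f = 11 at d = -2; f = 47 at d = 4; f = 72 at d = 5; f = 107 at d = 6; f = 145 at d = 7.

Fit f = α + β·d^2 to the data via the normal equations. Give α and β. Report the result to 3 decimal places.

α = -1.150, β = 2.983

Sums needed: Σ1 = 5, Σd^2 = 130, Σd^2·d^2 = 4594.
For Xᵀf: Σf = 382, Σd^2·f = 13553.
Normal equations: [[5, 130]; [130, 4594]]·[α, β]ᵀ = [382, 13553]ᵀ.
Δ = 5·4594 − 130² = 6070.
α = (382·4594 − 130·13553)/6070 = -3491/3035; β = (5·13553 − 130·382)/6070 = 3621/1214.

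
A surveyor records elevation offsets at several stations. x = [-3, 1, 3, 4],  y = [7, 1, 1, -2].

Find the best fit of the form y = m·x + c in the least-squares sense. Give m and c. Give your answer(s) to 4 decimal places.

The normal equations are: 35·m + 5·c = -25;  5·m + 4·c = 7.
(Σx·x = 35, Σx = 5, Σ1 = 4, Σx·y = -25, Σy = 7.)
det = 35·4 − 5² = 115.
m = ((-25)·4 − 5·7)/115 = -27/23; c = (35·7 − 5·(-25))/115 = 74/23.

m = -1.1739, c = 3.2174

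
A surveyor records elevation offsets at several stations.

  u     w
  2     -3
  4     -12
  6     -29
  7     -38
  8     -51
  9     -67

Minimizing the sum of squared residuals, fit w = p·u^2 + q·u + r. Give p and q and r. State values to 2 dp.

Forming MᵀM = [[14626, 1872, 250]; [1872, 250, 36]; [250, 36, 6]] and Mᵀw = [-11801, -1505, -200]ᵀ gives MᵀM·[p, q, r]ᵀ = Mᵀw.
Inverting the 3×3 Gram matrix, [p, q, r]ᵀ = [-6661/7100, 2297/1775, -14253/7100]ᵀ.

p = -0.94, q = 1.29, r = -2.01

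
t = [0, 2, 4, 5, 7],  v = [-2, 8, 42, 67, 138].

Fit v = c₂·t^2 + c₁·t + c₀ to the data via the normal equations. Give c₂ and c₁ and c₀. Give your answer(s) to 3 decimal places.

c₂ = 3.025, c₁ = -1.220, c₀ = -1.876

The normal equations are: 3298·c₂ + 540·c₁ + 94·c₀ = 9141;  540·c₂ + 94·c₁ + 18·c₀ = 1485;  94·c₂ + 18·c₁ + 5·c₀ = 253.
(Σt^2·t^2 = 3298, Σt^2·t = 540, Σt^2 = 94, Σt·t = 94, Σt = 18, Σ1 = 5, Σt^2·v = 9141, Σt·v = 1485, Σv = 253.)
Solving the 3×3 system (Gaussian elimination) gives c₂ = 2789/922, c₁ = -1125/922, c₀ = -865/461.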